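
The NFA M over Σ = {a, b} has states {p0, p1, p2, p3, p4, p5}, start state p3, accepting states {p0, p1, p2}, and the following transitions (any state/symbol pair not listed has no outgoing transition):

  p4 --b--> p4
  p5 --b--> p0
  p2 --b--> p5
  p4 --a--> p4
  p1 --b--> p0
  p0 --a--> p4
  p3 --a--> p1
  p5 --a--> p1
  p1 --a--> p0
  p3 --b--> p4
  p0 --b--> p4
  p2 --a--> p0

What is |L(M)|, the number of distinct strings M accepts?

3

The useful subgraph on states {p0, p1, p3} is acyclic, so L(M) is finite; the longest accepting path visits 3 useful states, giving maximum string length 2.
Counting accepting paths from p3 by length: 1 of length 1, 2 of length 2. Total 3.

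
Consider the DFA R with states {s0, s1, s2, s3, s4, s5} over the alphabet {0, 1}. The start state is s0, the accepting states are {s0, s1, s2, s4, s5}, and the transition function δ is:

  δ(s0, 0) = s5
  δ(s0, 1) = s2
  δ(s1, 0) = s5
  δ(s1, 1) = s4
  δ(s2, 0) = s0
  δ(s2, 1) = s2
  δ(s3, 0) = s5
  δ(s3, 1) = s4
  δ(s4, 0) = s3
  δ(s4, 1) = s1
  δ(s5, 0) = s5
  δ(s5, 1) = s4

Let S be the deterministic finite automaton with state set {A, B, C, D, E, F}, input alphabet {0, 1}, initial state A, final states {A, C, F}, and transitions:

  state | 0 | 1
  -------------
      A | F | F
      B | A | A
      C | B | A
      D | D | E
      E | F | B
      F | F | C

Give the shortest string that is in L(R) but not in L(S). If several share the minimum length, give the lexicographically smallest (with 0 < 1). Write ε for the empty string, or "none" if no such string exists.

The string 110 is accepted by R but not by S.
No shorter string lies in the difference, and 110 is the lexicographically first length-3 string in L(R) \ L(S).

110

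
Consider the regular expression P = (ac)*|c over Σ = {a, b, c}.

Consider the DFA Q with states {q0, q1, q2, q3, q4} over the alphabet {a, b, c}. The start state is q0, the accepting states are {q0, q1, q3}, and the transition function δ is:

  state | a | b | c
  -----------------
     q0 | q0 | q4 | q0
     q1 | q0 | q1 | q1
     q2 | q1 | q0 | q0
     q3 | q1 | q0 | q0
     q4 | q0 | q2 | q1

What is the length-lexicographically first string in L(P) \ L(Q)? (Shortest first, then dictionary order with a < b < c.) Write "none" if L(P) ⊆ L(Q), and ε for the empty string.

Converting the expression P to a DFA (subset construction, then merging equivalent states) gives the minimal DFA with states {p0, p1, p2, p3, p4}, start state p0, accepting states {p0, p3, p4} and transitions p0: a→p1, b→p2, c→p3; p1: a→p2, b→p2, c→p4; p2: a→p2, b→p2, c→p2; p3: a→p2, b→p2, c→p2; p4: a→p1, b→p2, c→p2.
Exploring the product automaton P × Q from the start pair (p0, q0), following both machines on each input symbol, reaches 8 state pairs: (p0, q0), (p1, q0), (p2, q4), (p3, q0), (p2, q0), (p4, q0), (p2, q2), (p2, q1).
P accepts in {p0, p3, p4} and Q accepts in {q0, q1, q3}. The reachable pairs whose P-component is accepting are (p0, q0), (p3, q0), (p4, q0); in each of them the Q-component is accepting too, so the product for L(P) \ L(Q) (P-component accepting, Q-component rejecting) has no reachable accepting pair and the difference is empty.
So every string accepted by P is also accepted by Q: L(P) \ L(Q) = ∅ and there is no such string.

none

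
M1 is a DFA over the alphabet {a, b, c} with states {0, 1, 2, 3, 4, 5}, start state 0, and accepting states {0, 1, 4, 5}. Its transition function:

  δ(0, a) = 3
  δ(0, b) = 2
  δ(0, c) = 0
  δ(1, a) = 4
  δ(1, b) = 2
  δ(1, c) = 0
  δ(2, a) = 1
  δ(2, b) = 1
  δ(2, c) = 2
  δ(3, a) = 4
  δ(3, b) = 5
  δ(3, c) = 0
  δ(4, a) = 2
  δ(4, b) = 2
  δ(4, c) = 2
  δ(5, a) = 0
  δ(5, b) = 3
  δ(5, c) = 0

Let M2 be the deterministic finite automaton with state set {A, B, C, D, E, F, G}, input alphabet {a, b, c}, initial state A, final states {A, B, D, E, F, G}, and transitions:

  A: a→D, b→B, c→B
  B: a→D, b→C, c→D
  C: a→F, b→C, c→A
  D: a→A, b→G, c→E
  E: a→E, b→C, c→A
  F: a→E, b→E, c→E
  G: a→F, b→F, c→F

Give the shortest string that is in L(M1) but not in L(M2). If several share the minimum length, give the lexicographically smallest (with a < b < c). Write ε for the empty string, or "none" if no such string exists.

bb

The string bb is accepted by M1 but not by M2.
No shorter string lies in the difference, and bb is the lexicographically first length-2 string in L(M1) \ L(M2).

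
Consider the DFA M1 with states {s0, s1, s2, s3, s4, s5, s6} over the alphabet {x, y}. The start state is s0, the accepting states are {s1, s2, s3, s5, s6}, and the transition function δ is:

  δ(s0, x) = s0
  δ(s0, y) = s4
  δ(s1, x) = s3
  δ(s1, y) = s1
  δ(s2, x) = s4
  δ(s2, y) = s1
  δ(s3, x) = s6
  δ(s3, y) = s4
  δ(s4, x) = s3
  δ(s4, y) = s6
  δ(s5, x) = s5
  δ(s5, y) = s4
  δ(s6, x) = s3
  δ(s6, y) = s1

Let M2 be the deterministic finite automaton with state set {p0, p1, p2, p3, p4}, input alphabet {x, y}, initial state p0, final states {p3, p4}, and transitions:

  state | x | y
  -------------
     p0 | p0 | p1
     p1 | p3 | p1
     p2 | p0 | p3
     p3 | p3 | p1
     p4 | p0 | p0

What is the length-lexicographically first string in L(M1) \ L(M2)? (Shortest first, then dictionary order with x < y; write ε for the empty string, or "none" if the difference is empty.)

yy

The string yy is accepted by M1 but not by M2.
No shorter string lies in the difference, and yy is the lexicographically first length-2 string in L(M1) \ L(M2).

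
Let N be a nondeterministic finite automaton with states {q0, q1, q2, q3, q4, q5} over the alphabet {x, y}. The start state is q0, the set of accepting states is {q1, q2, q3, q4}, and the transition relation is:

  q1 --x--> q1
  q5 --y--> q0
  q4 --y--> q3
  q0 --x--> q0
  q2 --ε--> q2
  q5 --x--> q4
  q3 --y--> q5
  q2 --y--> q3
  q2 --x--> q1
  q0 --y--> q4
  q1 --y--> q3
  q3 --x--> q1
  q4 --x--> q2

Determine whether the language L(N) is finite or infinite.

State q0 is reachable from the start and can reach an accepting state, and it lies on the cycle q0 → q0.
Traversing that cycle any number of times yields accepted strings of unbounded length, so the language is infinite.

infinite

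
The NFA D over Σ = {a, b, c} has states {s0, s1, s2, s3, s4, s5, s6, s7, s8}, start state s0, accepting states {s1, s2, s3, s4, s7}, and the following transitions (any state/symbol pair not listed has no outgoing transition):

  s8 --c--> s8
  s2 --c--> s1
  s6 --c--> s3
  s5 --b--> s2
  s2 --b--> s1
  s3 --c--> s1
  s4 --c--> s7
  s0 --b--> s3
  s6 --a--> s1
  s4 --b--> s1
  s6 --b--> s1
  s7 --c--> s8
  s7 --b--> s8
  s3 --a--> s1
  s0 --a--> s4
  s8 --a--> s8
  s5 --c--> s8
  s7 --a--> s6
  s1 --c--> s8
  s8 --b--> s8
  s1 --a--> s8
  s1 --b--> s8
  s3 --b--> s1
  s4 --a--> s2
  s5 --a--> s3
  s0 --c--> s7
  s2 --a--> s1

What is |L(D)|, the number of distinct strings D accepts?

24

The useful subgraph on states {s0, s1, s2, s3, s4, s6, s7} is acyclic, so L(D) is finite; the longest accepting path visits 6 useful states, giving maximum string length 5.
Counting accepting paths from s0 by length: 3 of length 1, 6 of length 2, 6 of length 3, 6 of length 4, 3 of length 5. Total 24.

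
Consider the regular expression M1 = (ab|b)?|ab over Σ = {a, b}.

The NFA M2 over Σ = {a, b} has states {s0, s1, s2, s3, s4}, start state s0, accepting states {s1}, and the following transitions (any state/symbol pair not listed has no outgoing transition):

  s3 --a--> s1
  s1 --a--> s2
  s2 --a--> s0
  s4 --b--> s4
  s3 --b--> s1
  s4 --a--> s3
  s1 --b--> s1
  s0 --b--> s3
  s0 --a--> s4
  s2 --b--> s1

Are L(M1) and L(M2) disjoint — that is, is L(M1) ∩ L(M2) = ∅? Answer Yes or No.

Converting the expression M1 to a DFA (subset construction, then merging equivalent states) gives the minimal DFA with states {r0, r1, r2, r3}, start state r0, accepting states {r0, r2} and transitions r0: a→r1, b→r2; r1: a→r3, b→r2; r2: a→r3, b→r3; r3: a→r3, b→r3.
Exploring the product automaton M1 × M2 from the start pair (r0, s0), following both machines on each input symbol, reaches 9 state pairs: (r0, s0), (r1, s4), (r2, s3), (r3, s3), (r2, s4), (r3, s1), (r3, s4), (r3, s2), (r3, s0).
M1 accepts in {r0, r2} and M2 accepts in {s1}; no reachable pair has both components accepting, so no string drives both machines to acceptance simultaneously and L(M1) ∩ L(M2) = ∅.
So no string is accepted by both, and the intersection is empty.

Yes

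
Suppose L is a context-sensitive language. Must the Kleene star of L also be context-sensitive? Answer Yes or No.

Yes

An LBA guesses a factorisation of the input into blocks (marking block boundaries on a second track) and verifies each block with the LBA for L; this uses no space beyond the input, so L* is context-sensitive.
So the context-sensitive languages are closed under Kleene star.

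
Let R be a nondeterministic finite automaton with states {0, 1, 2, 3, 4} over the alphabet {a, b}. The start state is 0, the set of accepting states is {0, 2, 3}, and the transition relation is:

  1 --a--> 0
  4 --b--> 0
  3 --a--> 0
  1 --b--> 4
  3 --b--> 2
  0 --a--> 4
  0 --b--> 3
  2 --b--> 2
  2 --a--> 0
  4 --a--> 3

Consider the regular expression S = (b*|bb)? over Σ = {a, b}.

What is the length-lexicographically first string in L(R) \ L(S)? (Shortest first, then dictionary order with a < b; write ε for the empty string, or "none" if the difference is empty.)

aa

The string aa is accepted by R but not by S.
No shorter string lies in the difference, and aa is the lexicographically first length-2 string in L(R) \ L(S).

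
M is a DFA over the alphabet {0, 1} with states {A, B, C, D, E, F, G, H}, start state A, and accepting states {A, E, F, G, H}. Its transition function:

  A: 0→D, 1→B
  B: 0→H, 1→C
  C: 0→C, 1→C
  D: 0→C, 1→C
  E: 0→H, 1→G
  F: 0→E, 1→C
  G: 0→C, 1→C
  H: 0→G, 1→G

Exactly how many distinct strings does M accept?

The useful subgraph on states {A, B, G, H} is acyclic, so L(M) is finite; the longest accepting path visits 4 useful states, giving maximum string length 3.
Counting accepting paths from A by length: 1 of length 0, 1 of length 2, 2 of length 3. Total 4.

4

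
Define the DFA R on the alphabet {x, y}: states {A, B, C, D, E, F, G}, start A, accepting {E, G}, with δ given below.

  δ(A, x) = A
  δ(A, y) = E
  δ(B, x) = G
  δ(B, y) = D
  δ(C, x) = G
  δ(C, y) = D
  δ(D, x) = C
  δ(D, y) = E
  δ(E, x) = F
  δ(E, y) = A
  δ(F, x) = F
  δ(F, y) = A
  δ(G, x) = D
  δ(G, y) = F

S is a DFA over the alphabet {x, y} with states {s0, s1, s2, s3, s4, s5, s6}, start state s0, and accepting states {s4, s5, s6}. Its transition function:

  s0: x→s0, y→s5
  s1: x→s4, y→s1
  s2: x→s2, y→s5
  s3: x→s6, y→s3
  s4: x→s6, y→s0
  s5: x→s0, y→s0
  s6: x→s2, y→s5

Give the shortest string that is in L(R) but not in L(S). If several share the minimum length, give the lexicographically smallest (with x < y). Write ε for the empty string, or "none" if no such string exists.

yxyy

The string yxyy is accepted by R but not by S.
No shorter string lies in the difference, and yxyy is the lexicographically first length-4 string in L(R) \ L(S).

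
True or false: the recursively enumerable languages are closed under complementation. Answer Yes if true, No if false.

If both L and its complement were r.e., running the two recognisers in parallel would decide L, so L would be recursive; but there are r.e. languages that are not recursive (e.g. the halting problem), and their complements are therefore not r.e.

No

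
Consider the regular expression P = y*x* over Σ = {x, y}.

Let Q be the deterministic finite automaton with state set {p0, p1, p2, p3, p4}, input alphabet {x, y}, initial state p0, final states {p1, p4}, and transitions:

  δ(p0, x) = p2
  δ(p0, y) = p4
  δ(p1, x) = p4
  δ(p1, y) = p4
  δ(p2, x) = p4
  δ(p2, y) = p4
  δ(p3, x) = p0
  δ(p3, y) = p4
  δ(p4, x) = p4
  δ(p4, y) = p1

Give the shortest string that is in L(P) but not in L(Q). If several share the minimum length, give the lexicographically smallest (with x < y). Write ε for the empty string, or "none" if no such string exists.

ε

The empty string ε is accepted by P but not by Q.
Since ε is the unique shortest string, it is the required witness.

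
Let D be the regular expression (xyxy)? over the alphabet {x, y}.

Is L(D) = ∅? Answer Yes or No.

No

The empty string ε matches the expression, so it belongs to L(D).
Since L(D) contains at least one string, it is not empty.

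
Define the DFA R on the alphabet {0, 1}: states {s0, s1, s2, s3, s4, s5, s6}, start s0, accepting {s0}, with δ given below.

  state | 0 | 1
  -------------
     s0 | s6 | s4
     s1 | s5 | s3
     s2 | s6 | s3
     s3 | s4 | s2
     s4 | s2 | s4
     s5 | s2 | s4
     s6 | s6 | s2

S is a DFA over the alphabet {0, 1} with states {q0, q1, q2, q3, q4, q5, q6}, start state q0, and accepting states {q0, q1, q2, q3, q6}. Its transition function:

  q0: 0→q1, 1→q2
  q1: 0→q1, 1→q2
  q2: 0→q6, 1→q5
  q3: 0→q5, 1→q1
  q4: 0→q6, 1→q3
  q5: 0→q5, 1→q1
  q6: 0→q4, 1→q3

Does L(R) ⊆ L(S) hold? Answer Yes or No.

Yes

Exploring the product automaton R × S from the start pair (s0, q0), following both machines on each input symbol, reaches 20 state pairs: (s0, q0), (s6, q1), (s4, q2), (s2, q2), (s2, q6), (s4, q5), (s6, q6), (s3, q5), (s6, q4), (s3, q3), (s2, q5), (s4, q1), (s2, q3), (s2, q1), (s6, q5), (s3, q1), (s3, q2), (s4, q6), (s2, q4), (s4, q3).
R accepts in {s0} and S accepts in {q0, q1, q2, q3, q6}. The reachable pairs whose R-component is accepting are (s0, q0); in each of them the S-component is accepting too, so the product for L(R) \ L(S) (R-component accepting, S-component rejecting) has no reachable accepting pair and the difference is empty.
Hence every string in L(R) is also in L(S).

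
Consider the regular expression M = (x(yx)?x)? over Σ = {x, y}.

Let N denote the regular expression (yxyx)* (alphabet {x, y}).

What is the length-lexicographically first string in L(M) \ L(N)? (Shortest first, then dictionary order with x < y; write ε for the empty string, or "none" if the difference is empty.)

The string xx is accepted by M but not by N.
No shorter string lies in the difference, and xx is the lexicographically first length-2 string in L(M) \ L(N).

xx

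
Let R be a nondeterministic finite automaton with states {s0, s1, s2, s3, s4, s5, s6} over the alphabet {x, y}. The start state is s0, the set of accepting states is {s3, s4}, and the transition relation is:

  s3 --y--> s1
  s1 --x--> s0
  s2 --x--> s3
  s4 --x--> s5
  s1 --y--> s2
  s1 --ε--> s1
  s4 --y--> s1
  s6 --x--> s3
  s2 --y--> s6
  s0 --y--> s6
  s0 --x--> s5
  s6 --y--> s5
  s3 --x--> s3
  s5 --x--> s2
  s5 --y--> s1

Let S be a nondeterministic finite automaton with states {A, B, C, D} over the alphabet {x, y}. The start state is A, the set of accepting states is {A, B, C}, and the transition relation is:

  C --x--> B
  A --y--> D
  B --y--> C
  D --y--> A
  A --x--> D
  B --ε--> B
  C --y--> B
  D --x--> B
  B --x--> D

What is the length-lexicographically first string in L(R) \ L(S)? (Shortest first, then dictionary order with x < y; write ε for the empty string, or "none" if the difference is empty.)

xxx

The string xxx is accepted by R but not by S.
No shorter string lies in the difference, and xxx is the lexicographically first length-3 string in L(R) \ L(S).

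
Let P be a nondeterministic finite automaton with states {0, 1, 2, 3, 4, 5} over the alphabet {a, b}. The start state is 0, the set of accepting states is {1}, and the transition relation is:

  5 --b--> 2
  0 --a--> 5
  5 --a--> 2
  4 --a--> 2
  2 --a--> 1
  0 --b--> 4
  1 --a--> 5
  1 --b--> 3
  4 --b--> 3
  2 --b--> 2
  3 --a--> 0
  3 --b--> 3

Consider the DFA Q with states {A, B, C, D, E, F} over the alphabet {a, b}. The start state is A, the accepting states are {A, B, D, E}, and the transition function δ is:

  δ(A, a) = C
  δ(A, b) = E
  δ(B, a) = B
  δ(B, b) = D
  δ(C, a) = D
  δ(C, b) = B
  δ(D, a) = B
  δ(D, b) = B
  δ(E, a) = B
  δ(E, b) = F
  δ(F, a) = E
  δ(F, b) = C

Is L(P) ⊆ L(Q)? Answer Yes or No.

Yes

Exploring the product automaton P × Q from the start pair (0, A), following both machines on each input symbol, reaches 22 state pairs: (0, A), (5, C), (4, E), (2, D), (2, B), (3, F), (1, B), (0, E), (3, C), (5, B), (3, D), (4, F), (0, D), (3, B), (0, B), (2, E), (4, B), (4, D), (2, F), (1, E), (2, C), (1, D).
P accepts in {1} and Q accepts in {A, B, D, E}. The reachable pairs whose P-component is accepting are (1, B), (1, E), (1, D); in each of them the Q-component is accepting too, so the product for L(P) \ L(Q) (P-component accepting, Q-component rejecting) has no reachable accepting pair and the difference is empty.
Hence every string in L(P) is also in L(Q).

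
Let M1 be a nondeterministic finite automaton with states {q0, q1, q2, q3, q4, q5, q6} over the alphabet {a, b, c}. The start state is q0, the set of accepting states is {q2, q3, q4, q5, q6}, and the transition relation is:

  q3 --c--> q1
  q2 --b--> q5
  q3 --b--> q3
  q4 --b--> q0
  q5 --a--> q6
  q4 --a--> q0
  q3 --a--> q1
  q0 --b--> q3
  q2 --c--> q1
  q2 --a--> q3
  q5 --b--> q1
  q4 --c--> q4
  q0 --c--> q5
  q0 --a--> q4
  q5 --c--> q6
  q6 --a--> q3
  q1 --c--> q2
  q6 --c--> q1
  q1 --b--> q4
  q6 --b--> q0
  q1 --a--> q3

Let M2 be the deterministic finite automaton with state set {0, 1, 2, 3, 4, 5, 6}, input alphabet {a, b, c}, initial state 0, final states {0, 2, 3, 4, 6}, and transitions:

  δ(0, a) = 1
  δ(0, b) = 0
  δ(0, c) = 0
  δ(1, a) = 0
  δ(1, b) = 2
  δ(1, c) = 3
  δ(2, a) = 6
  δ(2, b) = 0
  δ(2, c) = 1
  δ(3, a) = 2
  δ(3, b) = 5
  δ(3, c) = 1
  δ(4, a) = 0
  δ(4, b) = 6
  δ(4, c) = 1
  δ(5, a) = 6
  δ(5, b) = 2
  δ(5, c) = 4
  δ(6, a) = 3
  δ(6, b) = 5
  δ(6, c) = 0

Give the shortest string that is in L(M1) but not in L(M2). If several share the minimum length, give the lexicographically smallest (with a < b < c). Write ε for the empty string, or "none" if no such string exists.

a

The string a is accepted by M1 but not by M2.
No shorter string lies in the difference, and a is the lexicographically first length-1 string in L(M1) \ L(M2).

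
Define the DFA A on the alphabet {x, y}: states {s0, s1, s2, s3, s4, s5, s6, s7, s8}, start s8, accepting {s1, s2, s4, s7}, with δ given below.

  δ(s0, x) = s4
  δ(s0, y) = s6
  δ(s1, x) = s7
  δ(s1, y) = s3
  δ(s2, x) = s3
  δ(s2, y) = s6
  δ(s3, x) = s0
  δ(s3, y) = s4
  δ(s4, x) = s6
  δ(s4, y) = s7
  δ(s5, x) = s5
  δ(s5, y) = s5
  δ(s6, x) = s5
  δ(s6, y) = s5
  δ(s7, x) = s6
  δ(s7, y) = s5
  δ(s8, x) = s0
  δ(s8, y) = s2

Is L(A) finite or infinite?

finite

The useful states (reachable from s8 and able to reach an accepting state) are {s0, s2, s3, s4, s7, s8}.
Restricted to these states the transition graph has no cycle, so every accepting path has bounded length and L is finite.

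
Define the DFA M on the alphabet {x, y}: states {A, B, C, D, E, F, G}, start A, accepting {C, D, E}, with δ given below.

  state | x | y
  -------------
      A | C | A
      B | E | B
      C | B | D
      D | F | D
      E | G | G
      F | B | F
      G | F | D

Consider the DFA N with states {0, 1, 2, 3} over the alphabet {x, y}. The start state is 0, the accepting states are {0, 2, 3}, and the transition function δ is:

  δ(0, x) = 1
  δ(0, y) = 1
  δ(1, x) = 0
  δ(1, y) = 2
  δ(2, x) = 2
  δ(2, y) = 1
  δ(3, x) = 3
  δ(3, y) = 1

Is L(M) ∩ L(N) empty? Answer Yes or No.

The string xy is accepted by both M and N.
Hence L(M) ∩ L(N) ≠ ∅.

No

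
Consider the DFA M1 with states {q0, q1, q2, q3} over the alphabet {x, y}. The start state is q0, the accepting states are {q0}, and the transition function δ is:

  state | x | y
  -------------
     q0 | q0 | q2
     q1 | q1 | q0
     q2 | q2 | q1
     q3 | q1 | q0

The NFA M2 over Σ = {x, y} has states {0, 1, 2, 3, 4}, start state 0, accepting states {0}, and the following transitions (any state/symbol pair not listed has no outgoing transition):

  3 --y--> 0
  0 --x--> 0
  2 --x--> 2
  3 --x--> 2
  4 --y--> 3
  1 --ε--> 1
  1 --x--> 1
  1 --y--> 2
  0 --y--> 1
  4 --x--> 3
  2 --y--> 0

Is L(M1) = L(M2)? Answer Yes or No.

Yes

Exploring the product automaton M1 × M2 from the start pair (q0, 0), following both machines on each input symbol, reaches 3 state pairs: (q0, 0), (q2, 1), (q1, 2).
M1 accepts in {q0} and M2 accepts in {0}. In every reachable pair the two components are either both accepting — (q0, 0) — or both non-accepting, so no string is accepted by exactly one of the machines: L(M1) \ L(M2) and L(M2) \ L(M1) are both empty.
Hence every string is accepted by M1 iff it is accepted by M2, and the two languages coincide.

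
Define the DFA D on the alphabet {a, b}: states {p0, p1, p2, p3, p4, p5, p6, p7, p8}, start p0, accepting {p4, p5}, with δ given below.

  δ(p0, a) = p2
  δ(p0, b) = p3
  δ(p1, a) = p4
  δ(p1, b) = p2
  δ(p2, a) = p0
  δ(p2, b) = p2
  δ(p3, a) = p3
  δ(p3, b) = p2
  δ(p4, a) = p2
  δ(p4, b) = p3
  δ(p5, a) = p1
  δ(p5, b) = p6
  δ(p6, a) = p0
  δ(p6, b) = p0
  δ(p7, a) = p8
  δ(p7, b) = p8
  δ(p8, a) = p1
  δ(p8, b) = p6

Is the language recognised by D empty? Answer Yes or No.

The states reachable from the start state are {p0, p2, p3}.
None of the accepting states {p4, p5} is reachable, so no string is accepted and L(D) = ∅.

Yes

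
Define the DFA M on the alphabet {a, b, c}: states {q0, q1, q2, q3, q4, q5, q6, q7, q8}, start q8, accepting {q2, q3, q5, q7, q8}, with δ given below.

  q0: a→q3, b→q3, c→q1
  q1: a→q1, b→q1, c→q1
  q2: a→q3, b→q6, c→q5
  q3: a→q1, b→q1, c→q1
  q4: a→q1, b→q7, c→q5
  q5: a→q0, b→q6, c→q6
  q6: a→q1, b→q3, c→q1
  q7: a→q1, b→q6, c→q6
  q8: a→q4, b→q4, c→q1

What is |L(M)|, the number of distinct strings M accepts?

17

The useful subgraph on states {q0, q3, q4, q5, q6, q7, q8} is acyclic, so L(M) is finite; the longest accepting path visits 5 useful states, giving maximum string length 4.
Counting accepting paths from q8 by length: 1 of length 0, 4 of length 2, 12 of length 4. Total 17.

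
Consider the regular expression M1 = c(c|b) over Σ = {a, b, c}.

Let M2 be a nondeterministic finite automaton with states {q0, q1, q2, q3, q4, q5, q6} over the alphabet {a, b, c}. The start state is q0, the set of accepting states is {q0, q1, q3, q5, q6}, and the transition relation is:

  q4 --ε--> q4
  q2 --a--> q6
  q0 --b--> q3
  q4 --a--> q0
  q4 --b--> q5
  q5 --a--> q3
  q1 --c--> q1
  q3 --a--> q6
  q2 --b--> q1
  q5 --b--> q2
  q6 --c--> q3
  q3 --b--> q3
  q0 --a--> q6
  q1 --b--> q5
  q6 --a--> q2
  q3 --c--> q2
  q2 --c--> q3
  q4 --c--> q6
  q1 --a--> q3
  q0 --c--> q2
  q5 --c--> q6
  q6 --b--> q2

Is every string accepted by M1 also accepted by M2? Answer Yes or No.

Converting the expression M1 to a DFA (subset construction, then merging equivalent states) gives the minimal DFA with states {r0, r1, r2, r3}, start state r0, accepting states {r3} and transitions r0: a→r1, b→r1, c→r2; r1: a→r1, b→r1, c→r1; r2: a→r1, b→r3, c→r3; r3: a→r1, b→r1, c→r1.
Exploring the product automaton M1 × M2 from the start pair (r0, q0), following both machines on each input symbol, reaches 9 state pairs: (r0, q0), (r1, q6), (r1, q3), (r2, q2), (r1, q2), (r3, q1), (r3, q3), (r1, q1), (r1, q5).
M1 accepts in {r3} and M2 accepts in {q0, q1, q3, q5, q6}. The reachable pairs whose M1-component is accepting are (r3, q1), (r3, q3); in each of them the M2-component is accepting too, so the product for L(M1) \ L(M2) (M1-component accepting, M2-component rejecting) has no reachable accepting pair and the difference is empty.
Hence every string in L(M1) is also in L(M2).

Yes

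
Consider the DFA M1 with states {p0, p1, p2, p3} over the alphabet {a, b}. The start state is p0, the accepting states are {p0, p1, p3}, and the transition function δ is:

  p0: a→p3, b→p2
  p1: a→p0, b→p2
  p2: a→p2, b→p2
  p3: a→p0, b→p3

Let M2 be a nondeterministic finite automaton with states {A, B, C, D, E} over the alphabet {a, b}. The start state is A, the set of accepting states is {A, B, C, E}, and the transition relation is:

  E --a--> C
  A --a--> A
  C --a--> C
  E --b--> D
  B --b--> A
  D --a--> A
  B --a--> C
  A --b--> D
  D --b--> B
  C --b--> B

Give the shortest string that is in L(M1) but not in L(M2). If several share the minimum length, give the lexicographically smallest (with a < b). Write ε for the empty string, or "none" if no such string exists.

ab

The string ab is accepted by M1 but not by M2.
No shorter string lies in the difference, and ab is the lexicographically first length-2 string in L(M1) \ L(M2).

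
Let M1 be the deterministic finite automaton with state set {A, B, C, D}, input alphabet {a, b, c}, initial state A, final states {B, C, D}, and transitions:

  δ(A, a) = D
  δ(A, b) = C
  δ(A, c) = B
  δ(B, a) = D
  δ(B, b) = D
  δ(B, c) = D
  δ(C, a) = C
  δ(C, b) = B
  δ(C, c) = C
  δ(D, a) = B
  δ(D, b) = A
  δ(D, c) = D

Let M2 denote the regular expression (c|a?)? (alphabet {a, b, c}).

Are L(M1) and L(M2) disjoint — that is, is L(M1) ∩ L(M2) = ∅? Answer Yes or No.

No

The string a is accepted by both M1 and M2.
Hence L(M1) ∩ L(M2) ≠ ∅.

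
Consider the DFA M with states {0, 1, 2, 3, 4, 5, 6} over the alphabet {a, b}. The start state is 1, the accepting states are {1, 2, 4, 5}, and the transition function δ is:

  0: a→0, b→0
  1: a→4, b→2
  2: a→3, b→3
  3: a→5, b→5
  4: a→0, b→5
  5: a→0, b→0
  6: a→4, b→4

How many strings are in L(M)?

8

The useful subgraph on states {1, 2, 3, 4, 5} is acyclic, so L(M) is finite; the longest accepting path visits 4 useful states, giving maximum string length 3.
Counting accepting paths from 1 by length: 1 of length 0, 2 of length 1, 1 of length 2, 4 of length 3. Total 8.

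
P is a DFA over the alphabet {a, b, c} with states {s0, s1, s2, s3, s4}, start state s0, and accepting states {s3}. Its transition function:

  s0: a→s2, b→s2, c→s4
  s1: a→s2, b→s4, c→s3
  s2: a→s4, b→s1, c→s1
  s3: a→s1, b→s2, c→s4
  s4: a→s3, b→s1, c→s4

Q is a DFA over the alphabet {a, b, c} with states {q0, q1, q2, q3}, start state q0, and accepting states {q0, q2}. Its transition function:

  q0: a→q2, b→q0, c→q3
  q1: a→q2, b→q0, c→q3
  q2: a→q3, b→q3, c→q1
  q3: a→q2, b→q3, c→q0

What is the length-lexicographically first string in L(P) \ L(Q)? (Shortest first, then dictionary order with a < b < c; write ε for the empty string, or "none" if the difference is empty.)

The string acc is accepted by P but not by Q.
No shorter string lies in the difference, and acc is the lexicographically first length-3 string in L(P) \ L(Q).

acc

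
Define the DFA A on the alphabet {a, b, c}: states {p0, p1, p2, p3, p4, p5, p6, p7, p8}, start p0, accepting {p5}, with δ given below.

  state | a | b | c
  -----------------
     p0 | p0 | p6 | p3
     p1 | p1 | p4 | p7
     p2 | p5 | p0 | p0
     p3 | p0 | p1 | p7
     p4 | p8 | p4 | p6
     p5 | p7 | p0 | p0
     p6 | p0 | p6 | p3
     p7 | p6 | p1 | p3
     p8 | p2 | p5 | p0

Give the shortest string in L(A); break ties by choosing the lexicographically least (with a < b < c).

A breadth-first search from p0 reaches an accepting state first via the path p0 → p3 → p1 → p4 → p8 → p5 on input cbbab.
No string of length < 5 is accepted (BFS exhausts all shorter strings without reaching an accepting state), and cbbab is the lexicographically least accepting string of length 5.

cbbab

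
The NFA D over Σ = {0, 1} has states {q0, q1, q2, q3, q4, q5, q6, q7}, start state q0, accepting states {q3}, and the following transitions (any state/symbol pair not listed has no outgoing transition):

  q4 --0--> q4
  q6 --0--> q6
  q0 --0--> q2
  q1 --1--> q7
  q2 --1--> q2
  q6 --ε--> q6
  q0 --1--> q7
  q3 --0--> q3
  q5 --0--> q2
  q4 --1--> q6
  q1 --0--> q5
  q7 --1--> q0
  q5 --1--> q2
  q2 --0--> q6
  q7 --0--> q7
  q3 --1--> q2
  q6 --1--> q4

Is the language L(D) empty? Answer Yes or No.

Yes

The states reachable from the start state are {q0, q2, q4, q6, q7}.
None of the accepting states {q3} is reachable, so no string is accepted and L(D) = ∅.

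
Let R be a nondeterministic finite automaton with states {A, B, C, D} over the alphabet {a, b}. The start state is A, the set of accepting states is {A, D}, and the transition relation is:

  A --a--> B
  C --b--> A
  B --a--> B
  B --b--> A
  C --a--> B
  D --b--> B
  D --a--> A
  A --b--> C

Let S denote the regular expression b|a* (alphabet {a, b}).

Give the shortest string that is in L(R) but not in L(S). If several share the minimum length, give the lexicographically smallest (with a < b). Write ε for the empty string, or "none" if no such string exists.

ab

The string ab is accepted by R but not by S.
No shorter string lies in the difference, and ab is the lexicographically first length-2 string in L(R) \ L(S).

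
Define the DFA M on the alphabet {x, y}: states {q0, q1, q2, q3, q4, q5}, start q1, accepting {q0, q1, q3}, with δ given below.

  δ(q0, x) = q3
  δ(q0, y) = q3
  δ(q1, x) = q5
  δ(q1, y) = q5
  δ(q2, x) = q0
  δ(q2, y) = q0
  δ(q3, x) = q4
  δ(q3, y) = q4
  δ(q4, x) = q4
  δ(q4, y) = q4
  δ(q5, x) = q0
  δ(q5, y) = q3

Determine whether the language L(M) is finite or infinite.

The useful states (reachable from q1 and able to reach an accepting state) are {q0, q1, q3, q5}.
Restricted to these states the transition graph has no cycle, so every accepting path has bounded length and L is finite.

finite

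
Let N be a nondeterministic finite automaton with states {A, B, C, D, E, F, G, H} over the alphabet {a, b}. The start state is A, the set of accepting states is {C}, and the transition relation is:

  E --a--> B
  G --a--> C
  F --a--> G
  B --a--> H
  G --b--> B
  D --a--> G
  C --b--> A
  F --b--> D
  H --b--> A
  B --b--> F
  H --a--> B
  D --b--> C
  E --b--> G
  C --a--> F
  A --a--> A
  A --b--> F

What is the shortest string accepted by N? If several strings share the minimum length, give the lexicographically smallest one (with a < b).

baa

A breadth-first search from A reaches an accepting state first via the path A → F → G → C on input baa.
No string of length < 3 is accepted (BFS exhausts all shorter strings without reaching an accepting state), and baa is the lexicographically least accepting string of length 3.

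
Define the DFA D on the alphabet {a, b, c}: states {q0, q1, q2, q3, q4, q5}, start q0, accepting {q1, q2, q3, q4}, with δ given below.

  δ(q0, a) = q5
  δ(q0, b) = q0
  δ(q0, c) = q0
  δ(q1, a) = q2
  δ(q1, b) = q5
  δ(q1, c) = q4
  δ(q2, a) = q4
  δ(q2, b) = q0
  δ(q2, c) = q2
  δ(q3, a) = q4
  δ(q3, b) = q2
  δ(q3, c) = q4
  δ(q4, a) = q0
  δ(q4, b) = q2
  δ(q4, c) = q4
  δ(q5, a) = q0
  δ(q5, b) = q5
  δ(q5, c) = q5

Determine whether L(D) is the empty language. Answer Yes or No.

Yes

The states reachable from the start state are {q0, q5}.
None of the accepting states {q1, q2, q3, q4} is reachable, so no string is accepted and L(D) = ∅.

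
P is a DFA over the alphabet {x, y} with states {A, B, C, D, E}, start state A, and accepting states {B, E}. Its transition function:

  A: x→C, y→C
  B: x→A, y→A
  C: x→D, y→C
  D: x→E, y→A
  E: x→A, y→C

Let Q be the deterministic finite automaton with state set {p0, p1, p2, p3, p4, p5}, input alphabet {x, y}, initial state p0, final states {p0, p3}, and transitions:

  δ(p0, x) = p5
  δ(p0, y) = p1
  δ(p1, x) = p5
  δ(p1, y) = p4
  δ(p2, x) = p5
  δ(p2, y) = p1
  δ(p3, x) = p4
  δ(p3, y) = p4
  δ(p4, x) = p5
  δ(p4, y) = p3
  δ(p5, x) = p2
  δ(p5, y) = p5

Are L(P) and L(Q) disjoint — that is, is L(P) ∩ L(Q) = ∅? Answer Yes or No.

Yes

Exploring the product automaton P × Q from the start pair (A, p0), following both machines on each input symbol, reaches 15 state pairs: (A, p0), (C, p5), (C, p1), (D, p2), (D, p5), (C, p4), (E, p5), (A, p1), (E, p2), (A, p5), (C, p3), (A, p2), (C, p2), (D, p4), (A, p3).
P accepts in {B, E} and Q accepts in {p0, p3}; no reachable pair has both components accepting, so no string drives both machines to acceptance simultaneously and L(P) ∩ L(Q) = ∅.
So no string is accepted by both, and the intersection is empty.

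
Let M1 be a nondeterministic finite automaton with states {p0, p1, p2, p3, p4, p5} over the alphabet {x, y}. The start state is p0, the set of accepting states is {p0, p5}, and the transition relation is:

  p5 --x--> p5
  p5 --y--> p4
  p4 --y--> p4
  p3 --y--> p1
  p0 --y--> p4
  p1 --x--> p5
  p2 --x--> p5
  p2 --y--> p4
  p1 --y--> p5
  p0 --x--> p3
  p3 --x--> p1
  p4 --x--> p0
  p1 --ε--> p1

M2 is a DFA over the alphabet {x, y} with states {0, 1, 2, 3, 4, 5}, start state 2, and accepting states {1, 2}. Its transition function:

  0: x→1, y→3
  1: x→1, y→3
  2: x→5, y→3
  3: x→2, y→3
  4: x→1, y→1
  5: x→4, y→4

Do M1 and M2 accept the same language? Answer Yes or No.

Exploring the product automaton M1 × M2 from the start pair (p0, 2), following both machines on each input symbol, reaches 5 state pairs: (p0, 2), (p3, 5), (p4, 3), (p1, 4), (p5, 1).
M1 accepts in {p0, p5} and M2 accepts in {1, 2}. In every reachable pair the two components are either both accepting — (p0, 2), (p5, 1) — or both non-accepting, so no string is accepted by exactly one of the machines: L(M1) \ L(M2) and L(M2) \ L(M1) are both empty.
Hence every string is accepted by M1 iff it is accepted by M2, and the two languages coincide.

Yes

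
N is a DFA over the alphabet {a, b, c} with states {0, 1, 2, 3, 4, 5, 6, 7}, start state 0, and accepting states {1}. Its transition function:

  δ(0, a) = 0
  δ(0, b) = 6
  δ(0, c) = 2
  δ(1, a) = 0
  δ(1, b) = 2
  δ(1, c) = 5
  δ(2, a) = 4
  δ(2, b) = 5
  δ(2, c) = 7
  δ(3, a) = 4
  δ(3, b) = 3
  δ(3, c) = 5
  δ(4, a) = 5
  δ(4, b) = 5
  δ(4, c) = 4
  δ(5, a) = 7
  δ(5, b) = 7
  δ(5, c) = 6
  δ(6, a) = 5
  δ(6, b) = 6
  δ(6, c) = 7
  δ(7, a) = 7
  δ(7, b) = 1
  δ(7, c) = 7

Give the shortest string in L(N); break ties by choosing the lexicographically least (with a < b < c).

A breadth-first search from 0 reaches an accepting state first via the path 0 → 6 → 7 → 1 on input bcb.
No string of length < 3 is accepted (BFS exhausts all shorter strings without reaching an accepting state), and bcb is the lexicographically least accepting string of length 3.

bcb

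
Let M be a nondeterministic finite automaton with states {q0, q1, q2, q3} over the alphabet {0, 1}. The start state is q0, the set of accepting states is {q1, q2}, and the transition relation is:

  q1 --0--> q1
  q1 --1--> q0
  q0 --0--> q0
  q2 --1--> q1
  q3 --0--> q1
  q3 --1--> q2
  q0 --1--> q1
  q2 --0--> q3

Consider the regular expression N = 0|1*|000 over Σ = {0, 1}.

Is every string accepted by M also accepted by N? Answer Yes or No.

The string 01 is in L(M) but not in L(N).
So L(M) ⊄ L(N).

No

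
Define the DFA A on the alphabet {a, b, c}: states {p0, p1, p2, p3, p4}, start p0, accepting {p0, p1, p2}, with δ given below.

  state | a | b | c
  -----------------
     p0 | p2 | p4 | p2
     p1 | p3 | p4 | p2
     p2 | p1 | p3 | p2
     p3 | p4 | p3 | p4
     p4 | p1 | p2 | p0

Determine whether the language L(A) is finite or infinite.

infinite

State p2 is reachable from the start and can reach an accepting state, and it lies on the cycle p2 → p1 → p2.
Traversing that cycle any number of times yields accepted strings of unbounded length, so the language is infinite.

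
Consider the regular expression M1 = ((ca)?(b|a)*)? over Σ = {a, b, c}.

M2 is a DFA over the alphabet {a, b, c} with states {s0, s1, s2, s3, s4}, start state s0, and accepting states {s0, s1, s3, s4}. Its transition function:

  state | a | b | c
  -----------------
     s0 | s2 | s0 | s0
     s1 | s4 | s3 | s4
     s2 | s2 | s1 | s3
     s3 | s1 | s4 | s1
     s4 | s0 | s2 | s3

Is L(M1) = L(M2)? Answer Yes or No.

No

The string a is accepted by M1 but rejected by M2.
So L(M1) ≠ L(M2).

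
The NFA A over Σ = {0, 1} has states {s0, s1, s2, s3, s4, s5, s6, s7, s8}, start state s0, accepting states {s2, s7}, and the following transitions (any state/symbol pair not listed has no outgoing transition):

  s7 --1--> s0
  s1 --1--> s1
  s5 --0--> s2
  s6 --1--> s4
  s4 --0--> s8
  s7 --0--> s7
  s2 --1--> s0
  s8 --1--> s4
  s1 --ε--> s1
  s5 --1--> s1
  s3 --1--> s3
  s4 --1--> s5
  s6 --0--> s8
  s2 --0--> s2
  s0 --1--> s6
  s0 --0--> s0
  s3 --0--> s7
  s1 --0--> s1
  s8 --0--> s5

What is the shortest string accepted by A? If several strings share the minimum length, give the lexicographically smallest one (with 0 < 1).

1000

A breadth-first search from s0 reaches an accepting state first via the path s0 → s6 → s8 → s5 → s2 on input 1000.
No string of length < 4 is accepted (BFS exhausts all shorter strings without reaching an accepting state), and 1000 is the lexicographically least accepting string of length 4.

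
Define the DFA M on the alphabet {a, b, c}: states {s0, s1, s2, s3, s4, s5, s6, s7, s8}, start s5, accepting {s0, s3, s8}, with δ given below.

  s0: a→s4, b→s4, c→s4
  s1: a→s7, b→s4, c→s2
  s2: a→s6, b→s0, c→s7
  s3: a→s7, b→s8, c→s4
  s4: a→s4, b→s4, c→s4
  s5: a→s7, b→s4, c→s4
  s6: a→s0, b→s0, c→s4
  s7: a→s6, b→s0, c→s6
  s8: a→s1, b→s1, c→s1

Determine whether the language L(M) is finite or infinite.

finite

The useful states (reachable from s5 and able to reach an accepting state) are {s0, s5, s6, s7}.
Restricted to these states the transition graph has no cycle, so every accepting path has bounded length and L is finite.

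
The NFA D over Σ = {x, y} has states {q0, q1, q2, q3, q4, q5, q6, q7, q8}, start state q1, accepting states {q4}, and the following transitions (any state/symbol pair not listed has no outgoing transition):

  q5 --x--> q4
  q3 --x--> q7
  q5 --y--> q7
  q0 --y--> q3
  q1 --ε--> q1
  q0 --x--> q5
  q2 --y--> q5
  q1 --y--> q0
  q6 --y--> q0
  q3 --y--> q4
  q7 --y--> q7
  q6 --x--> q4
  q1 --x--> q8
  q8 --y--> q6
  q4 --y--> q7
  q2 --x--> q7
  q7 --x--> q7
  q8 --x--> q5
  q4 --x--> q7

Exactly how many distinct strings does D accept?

The useful subgraph on states {q0, q1, q3, q4, q5, q6, q8} is acyclic, so L(D) is finite; the longest accepting path visits 6 useful states, giving maximum string length 5.
Counting accepting paths from q1 by length: 4 of length 3, 2 of length 5. Total 6.

6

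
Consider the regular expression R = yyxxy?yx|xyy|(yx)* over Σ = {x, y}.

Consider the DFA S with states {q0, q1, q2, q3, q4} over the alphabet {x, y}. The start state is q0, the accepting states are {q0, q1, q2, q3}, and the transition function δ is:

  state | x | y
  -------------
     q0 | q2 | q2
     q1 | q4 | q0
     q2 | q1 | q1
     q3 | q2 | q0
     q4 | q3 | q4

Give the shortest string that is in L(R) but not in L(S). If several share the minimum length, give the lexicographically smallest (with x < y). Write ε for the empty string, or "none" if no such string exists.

The string yxyxyx is accepted by R but not by S.
No shorter string lies in the difference, and yxyxyx is the lexicographically first length-6 string in L(R) \ L(S).

yxyxyx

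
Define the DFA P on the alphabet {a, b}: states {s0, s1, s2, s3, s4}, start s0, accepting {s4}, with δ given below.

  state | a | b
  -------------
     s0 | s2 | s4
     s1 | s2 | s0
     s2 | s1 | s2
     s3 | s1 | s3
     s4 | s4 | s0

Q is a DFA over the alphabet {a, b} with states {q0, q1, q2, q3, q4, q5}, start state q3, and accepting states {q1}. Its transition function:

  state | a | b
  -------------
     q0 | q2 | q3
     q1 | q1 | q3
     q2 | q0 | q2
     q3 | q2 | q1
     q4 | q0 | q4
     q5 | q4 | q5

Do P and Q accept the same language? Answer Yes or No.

Exploring the product automaton P × Q from the start pair (s0, q3), following both machines on each input symbol, reaches 4 state pairs: (s0, q3), (s2, q2), (s4, q1), (s1, q0).
P accepts in {s4} and Q accepts in {q1}. In every reachable pair the two components are either both accepting — (s4, q1) — or both non-accepting, so no string is accepted by exactly one of the machines: L(P) \ L(Q) and L(Q) \ L(P) are both empty.
Hence every string is accepted by P iff it is accepted by Q, and the two languages coincide.

Yes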